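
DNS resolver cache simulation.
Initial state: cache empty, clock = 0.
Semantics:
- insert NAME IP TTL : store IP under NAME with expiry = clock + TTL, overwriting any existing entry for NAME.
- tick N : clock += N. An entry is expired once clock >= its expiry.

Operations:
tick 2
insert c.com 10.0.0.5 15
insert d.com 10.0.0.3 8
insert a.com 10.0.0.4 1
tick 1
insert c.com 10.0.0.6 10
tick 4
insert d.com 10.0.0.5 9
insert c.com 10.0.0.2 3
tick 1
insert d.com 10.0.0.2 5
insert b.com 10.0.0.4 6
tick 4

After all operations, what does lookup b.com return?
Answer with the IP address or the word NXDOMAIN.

Op 1: tick 2 -> clock=2.
Op 2: insert c.com -> 10.0.0.5 (expiry=2+15=17). clock=2
Op 3: insert d.com -> 10.0.0.3 (expiry=2+8=10). clock=2
Op 4: insert a.com -> 10.0.0.4 (expiry=2+1=3). clock=2
Op 5: tick 1 -> clock=3. purged={a.com}
Op 6: insert c.com -> 10.0.0.6 (expiry=3+10=13). clock=3
Op 7: tick 4 -> clock=7.
Op 8: insert d.com -> 10.0.0.5 (expiry=7+9=16). clock=7
Op 9: insert c.com -> 10.0.0.2 (expiry=7+3=10). clock=7
Op 10: tick 1 -> clock=8.
Op 11: insert d.com -> 10.0.0.2 (expiry=8+5=13). clock=8
Op 12: insert b.com -> 10.0.0.4 (expiry=8+6=14). clock=8
Op 13: tick 4 -> clock=12. purged={c.com}
lookup b.com: present, ip=10.0.0.4 expiry=14 > clock=12

Answer: 10.0.0.4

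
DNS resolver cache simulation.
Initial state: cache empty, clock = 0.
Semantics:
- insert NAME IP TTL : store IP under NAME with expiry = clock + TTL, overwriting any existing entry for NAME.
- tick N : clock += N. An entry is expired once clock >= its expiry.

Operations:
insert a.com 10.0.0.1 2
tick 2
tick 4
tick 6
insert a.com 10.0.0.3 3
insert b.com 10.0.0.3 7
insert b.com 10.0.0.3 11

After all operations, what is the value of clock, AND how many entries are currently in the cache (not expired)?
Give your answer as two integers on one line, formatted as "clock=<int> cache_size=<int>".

Answer: clock=12 cache_size=2

Derivation:
Op 1: insert a.com -> 10.0.0.1 (expiry=0+2=2). clock=0
Op 2: tick 2 -> clock=2. purged={a.com}
Op 3: tick 4 -> clock=6.
Op 4: tick 6 -> clock=12.
Op 5: insert a.com -> 10.0.0.3 (expiry=12+3=15). clock=12
Op 6: insert b.com -> 10.0.0.3 (expiry=12+7=19). clock=12
Op 7: insert b.com -> 10.0.0.3 (expiry=12+11=23). clock=12
Final clock = 12
Final cache (unexpired): {a.com,b.com} -> size=2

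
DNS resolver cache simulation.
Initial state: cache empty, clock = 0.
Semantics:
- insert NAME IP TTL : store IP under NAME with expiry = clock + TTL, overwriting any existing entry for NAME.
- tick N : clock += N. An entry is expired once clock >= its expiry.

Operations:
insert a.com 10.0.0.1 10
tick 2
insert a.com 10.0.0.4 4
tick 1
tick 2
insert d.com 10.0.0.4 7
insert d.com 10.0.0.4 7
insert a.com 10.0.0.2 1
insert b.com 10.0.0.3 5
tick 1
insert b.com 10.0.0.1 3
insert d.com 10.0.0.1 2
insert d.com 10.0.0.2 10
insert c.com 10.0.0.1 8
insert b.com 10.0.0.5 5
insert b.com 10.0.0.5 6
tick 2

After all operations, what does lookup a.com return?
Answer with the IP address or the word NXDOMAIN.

Op 1: insert a.com -> 10.0.0.1 (expiry=0+10=10). clock=0
Op 2: tick 2 -> clock=2.
Op 3: insert a.com -> 10.0.0.4 (expiry=2+4=6). clock=2
Op 4: tick 1 -> clock=3.
Op 5: tick 2 -> clock=5.
Op 6: insert d.com -> 10.0.0.4 (expiry=5+7=12). clock=5
Op 7: insert d.com -> 10.0.0.4 (expiry=5+7=12). clock=5
Op 8: insert a.com -> 10.0.0.2 (expiry=5+1=6). clock=5
Op 9: insert b.com -> 10.0.0.3 (expiry=5+5=10). clock=5
Op 10: tick 1 -> clock=6. purged={a.com}
Op 11: insert b.com -> 10.0.0.1 (expiry=6+3=9). clock=6
Op 12: insert d.com -> 10.0.0.1 (expiry=6+2=8). clock=6
Op 13: insert d.com -> 10.0.0.2 (expiry=6+10=16). clock=6
Op 14: insert c.com -> 10.0.0.1 (expiry=6+8=14). clock=6
Op 15: insert b.com -> 10.0.0.5 (expiry=6+5=11). clock=6
Op 16: insert b.com -> 10.0.0.5 (expiry=6+6=12). clock=6
Op 17: tick 2 -> clock=8.
lookup a.com: not in cache (expired or never inserted)

Answer: NXDOMAIN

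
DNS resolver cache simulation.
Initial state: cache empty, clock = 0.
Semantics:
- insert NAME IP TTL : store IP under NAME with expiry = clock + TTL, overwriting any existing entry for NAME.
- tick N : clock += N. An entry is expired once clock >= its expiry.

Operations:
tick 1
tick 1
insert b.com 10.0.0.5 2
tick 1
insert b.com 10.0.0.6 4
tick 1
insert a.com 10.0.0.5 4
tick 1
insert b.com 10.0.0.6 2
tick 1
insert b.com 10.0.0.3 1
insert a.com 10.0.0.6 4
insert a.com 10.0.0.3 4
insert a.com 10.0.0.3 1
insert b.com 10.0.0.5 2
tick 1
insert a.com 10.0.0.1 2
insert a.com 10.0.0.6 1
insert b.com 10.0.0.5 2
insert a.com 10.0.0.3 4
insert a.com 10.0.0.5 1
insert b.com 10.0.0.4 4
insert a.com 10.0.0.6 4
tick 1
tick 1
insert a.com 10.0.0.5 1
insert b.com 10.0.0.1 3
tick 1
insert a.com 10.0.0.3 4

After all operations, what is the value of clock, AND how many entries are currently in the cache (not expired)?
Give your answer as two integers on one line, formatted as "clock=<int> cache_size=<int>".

Op 1: tick 1 -> clock=1.
Op 2: tick 1 -> clock=2.
Op 3: insert b.com -> 10.0.0.5 (expiry=2+2=4). clock=2
Op 4: tick 1 -> clock=3.
Op 5: insert b.com -> 10.0.0.6 (expiry=3+4=7). clock=3
Op 6: tick 1 -> clock=4.
Op 7: insert a.com -> 10.0.0.5 (expiry=4+4=8). clock=4
Op 8: tick 1 -> clock=5.
Op 9: insert b.com -> 10.0.0.6 (expiry=5+2=7). clock=5
Op 10: tick 1 -> clock=6.
Op 11: insert b.com -> 10.0.0.3 (expiry=6+1=7). clock=6
Op 12: insert a.com -> 10.0.0.6 (expiry=6+4=10). clock=6
Op 13: insert a.com -> 10.0.0.3 (expiry=6+4=10). clock=6
Op 14: insert a.com -> 10.0.0.3 (expiry=6+1=7). clock=6
Op 15: insert b.com -> 10.0.0.5 (expiry=6+2=8). clock=6
Op 16: tick 1 -> clock=7. purged={a.com}
Op 17: insert a.com -> 10.0.0.1 (expiry=7+2=9). clock=7
Op 18: insert a.com -> 10.0.0.6 (expiry=7+1=8). clock=7
Op 19: insert b.com -> 10.0.0.5 (expiry=7+2=9). clock=7
Op 20: insert a.com -> 10.0.0.3 (expiry=7+4=11). clock=7
Op 21: insert a.com -> 10.0.0.5 (expiry=7+1=8). clock=7
Op 22: insert b.com -> 10.0.0.4 (expiry=7+4=11). clock=7
Op 23: insert a.com -> 10.0.0.6 (expiry=7+4=11). clock=7
Op 24: tick 1 -> clock=8.
Op 25: tick 1 -> clock=9.
Op 26: insert a.com -> 10.0.0.5 (expiry=9+1=10). clock=9
Op 27: insert b.com -> 10.0.0.1 (expiry=9+3=12). clock=9
Op 28: tick 1 -> clock=10. purged={a.com}
Op 29: insert a.com -> 10.0.0.3 (expiry=10+4=14). clock=10
Final clock = 10
Final cache (unexpired): {a.com,b.com} -> size=2

Answer: clock=10 cache_size=2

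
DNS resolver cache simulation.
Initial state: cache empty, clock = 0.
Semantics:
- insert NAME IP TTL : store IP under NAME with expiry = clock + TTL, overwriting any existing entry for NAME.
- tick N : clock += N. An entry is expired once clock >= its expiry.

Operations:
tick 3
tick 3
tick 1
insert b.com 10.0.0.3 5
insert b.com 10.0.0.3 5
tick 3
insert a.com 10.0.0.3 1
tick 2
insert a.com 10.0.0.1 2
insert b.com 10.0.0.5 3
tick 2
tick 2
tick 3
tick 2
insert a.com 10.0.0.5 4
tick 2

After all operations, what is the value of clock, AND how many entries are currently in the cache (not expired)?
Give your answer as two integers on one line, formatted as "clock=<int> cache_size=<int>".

Op 1: tick 3 -> clock=3.
Op 2: tick 3 -> clock=6.
Op 3: tick 1 -> clock=7.
Op 4: insert b.com -> 10.0.0.3 (expiry=7+5=12). clock=7
Op 5: insert b.com -> 10.0.0.3 (expiry=7+5=12). clock=7
Op 6: tick 3 -> clock=10.
Op 7: insert a.com -> 10.0.0.3 (expiry=10+1=11). clock=10
Op 8: tick 2 -> clock=12. purged={a.com,b.com}
Op 9: insert a.com -> 10.0.0.1 (expiry=12+2=14). clock=12
Op 10: insert b.com -> 10.0.0.5 (expiry=12+3=15). clock=12
Op 11: tick 2 -> clock=14. purged={a.com}
Op 12: tick 2 -> clock=16. purged={b.com}
Op 13: tick 3 -> clock=19.
Op 14: tick 2 -> clock=21.
Op 15: insert a.com -> 10.0.0.5 (expiry=21+4=25). clock=21
Op 16: tick 2 -> clock=23.
Final clock = 23
Final cache (unexpired): {a.com} -> size=1

Answer: clock=23 cache_size=1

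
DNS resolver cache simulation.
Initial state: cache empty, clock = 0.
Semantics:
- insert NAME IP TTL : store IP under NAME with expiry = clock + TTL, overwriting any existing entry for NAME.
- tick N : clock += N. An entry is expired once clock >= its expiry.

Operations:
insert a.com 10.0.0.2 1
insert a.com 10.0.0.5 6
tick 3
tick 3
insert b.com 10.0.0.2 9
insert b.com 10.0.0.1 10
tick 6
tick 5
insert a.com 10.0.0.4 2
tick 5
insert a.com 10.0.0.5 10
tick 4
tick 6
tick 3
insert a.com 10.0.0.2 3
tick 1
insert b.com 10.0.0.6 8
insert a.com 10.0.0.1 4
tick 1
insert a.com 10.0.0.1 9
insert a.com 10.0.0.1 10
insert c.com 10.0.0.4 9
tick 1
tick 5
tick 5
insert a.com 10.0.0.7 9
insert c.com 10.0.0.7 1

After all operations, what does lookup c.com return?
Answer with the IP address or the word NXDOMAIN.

Answer: 10.0.0.7

Derivation:
Op 1: insert a.com -> 10.0.0.2 (expiry=0+1=1). clock=0
Op 2: insert a.com -> 10.0.0.5 (expiry=0+6=6). clock=0
Op 3: tick 3 -> clock=3.
Op 4: tick 3 -> clock=6. purged={a.com}
Op 5: insert b.com -> 10.0.0.2 (expiry=6+9=15). clock=6
Op 6: insert b.com -> 10.0.0.1 (expiry=6+10=16). clock=6
Op 7: tick 6 -> clock=12.
Op 8: tick 5 -> clock=17. purged={b.com}
Op 9: insert a.com -> 10.0.0.4 (expiry=17+2=19). clock=17
Op 10: tick 5 -> clock=22. purged={a.com}
Op 11: insert a.com -> 10.0.0.5 (expiry=22+10=32). clock=22
Op 12: tick 4 -> clock=26.
Op 13: tick 6 -> clock=32. purged={a.com}
Op 14: tick 3 -> clock=35.
Op 15: insert a.com -> 10.0.0.2 (expiry=35+3=38). clock=35
Op 16: tick 1 -> clock=36.
Op 17: insert b.com -> 10.0.0.6 (expiry=36+8=44). clock=36
Op 18: insert a.com -> 10.0.0.1 (expiry=36+4=40). clock=36
Op 19: tick 1 -> clock=37.
Op 20: insert a.com -> 10.0.0.1 (expiry=37+9=46). clock=37
Op 21: insert a.com -> 10.0.0.1 (expiry=37+10=47). clock=37
Op 22: insert c.com -> 10.0.0.4 (expiry=37+9=46). clock=37
Op 23: tick 1 -> clock=38.
Op 24: tick 5 -> clock=43.
Op 25: tick 5 -> clock=48. purged={a.com,b.com,c.com}
Op 26: insert a.com -> 10.0.0.7 (expiry=48+9=57). clock=48
Op 27: insert c.com -> 10.0.0.7 (expiry=48+1=49). clock=48
lookup c.com: present, ip=10.0.0.7 expiry=49 > clock=48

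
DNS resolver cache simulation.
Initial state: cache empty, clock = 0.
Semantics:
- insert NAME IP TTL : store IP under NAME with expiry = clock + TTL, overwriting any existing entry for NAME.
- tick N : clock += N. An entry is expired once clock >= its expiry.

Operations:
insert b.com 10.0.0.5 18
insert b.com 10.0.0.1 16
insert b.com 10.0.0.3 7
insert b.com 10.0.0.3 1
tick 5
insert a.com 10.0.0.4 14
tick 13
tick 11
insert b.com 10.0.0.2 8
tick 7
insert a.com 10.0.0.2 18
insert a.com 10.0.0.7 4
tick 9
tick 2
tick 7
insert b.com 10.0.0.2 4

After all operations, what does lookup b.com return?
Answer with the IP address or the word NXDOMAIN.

Answer: 10.0.0.2

Derivation:
Op 1: insert b.com -> 10.0.0.5 (expiry=0+18=18). clock=0
Op 2: insert b.com -> 10.0.0.1 (expiry=0+16=16). clock=0
Op 3: insert b.com -> 10.0.0.3 (expiry=0+7=7). clock=0
Op 4: insert b.com -> 10.0.0.3 (expiry=0+1=1). clock=0
Op 5: tick 5 -> clock=5. purged={b.com}
Op 6: insert a.com -> 10.0.0.4 (expiry=5+14=19). clock=5
Op 7: tick 13 -> clock=18.
Op 8: tick 11 -> clock=29. purged={a.com}
Op 9: insert b.com -> 10.0.0.2 (expiry=29+8=37). clock=29
Op 10: tick 7 -> clock=36.
Op 11: insert a.com -> 10.0.0.2 (expiry=36+18=54). clock=36
Op 12: insert a.com -> 10.0.0.7 (expiry=36+4=40). clock=36
Op 13: tick 9 -> clock=45. purged={a.com,b.com}
Op 14: tick 2 -> clock=47.
Op 15: tick 7 -> clock=54.
Op 16: insert b.com -> 10.0.0.2 (expiry=54+4=58). clock=54
lookup b.com: present, ip=10.0.0.2 expiry=58 > clock=54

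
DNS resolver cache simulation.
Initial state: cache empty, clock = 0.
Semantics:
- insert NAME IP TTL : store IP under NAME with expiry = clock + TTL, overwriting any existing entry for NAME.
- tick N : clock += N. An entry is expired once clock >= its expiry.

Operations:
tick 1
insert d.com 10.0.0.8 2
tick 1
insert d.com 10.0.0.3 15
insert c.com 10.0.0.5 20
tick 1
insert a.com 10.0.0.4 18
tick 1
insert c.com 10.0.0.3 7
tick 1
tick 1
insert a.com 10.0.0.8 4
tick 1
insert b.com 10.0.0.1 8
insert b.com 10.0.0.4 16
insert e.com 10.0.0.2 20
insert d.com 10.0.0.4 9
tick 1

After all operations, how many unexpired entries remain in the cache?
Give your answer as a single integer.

Op 1: tick 1 -> clock=1.
Op 2: insert d.com -> 10.0.0.8 (expiry=1+2=3). clock=1
Op 3: tick 1 -> clock=2.
Op 4: insert d.com -> 10.0.0.3 (expiry=2+15=17). clock=2
Op 5: insert c.com -> 10.0.0.5 (expiry=2+20=22). clock=2
Op 6: tick 1 -> clock=3.
Op 7: insert a.com -> 10.0.0.4 (expiry=3+18=21). clock=3
Op 8: tick 1 -> clock=4.
Op 9: insert c.com -> 10.0.0.3 (expiry=4+7=11). clock=4
Op 10: tick 1 -> clock=5.
Op 11: tick 1 -> clock=6.
Op 12: insert a.com -> 10.0.0.8 (expiry=6+4=10). clock=6
Op 13: tick 1 -> clock=7.
Op 14: insert b.com -> 10.0.0.1 (expiry=7+8=15). clock=7
Op 15: insert b.com -> 10.0.0.4 (expiry=7+16=23). clock=7
Op 16: insert e.com -> 10.0.0.2 (expiry=7+20=27). clock=7
Op 17: insert d.com -> 10.0.0.4 (expiry=7+9=16). clock=7
Op 18: tick 1 -> clock=8.
Final cache (unexpired): {a.com,b.com,c.com,d.com,e.com} -> size=5

Answer: 5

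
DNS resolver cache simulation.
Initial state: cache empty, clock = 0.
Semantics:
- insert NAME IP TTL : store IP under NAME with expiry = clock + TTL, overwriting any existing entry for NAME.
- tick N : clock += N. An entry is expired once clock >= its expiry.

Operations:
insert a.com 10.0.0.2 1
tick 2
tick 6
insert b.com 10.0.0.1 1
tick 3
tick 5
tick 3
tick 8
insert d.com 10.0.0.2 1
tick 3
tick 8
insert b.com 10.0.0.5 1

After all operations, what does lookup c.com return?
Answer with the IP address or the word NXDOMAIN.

Op 1: insert a.com -> 10.0.0.2 (expiry=0+1=1). clock=0
Op 2: tick 2 -> clock=2. purged={a.com}
Op 3: tick 6 -> clock=8.
Op 4: insert b.com -> 10.0.0.1 (expiry=8+1=9). clock=8
Op 5: tick 3 -> clock=11. purged={b.com}
Op 6: tick 5 -> clock=16.
Op 7: tick 3 -> clock=19.
Op 8: tick 8 -> clock=27.
Op 9: insert d.com -> 10.0.0.2 (expiry=27+1=28). clock=27
Op 10: tick 3 -> clock=30. purged={d.com}
Op 11: tick 8 -> clock=38.
Op 12: insert b.com -> 10.0.0.5 (expiry=38+1=39). clock=38
lookup c.com: not in cache (expired or never inserted)

Answer: NXDOMAIN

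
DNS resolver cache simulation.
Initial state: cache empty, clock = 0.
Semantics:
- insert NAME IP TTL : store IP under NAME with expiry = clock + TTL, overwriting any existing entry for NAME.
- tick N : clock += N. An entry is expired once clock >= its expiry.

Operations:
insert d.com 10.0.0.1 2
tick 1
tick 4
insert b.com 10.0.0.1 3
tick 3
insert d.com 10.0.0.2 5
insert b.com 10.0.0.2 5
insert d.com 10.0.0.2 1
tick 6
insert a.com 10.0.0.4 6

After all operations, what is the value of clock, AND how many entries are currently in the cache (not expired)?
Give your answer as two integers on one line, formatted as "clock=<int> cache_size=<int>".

Answer: clock=14 cache_size=1

Derivation:
Op 1: insert d.com -> 10.0.0.1 (expiry=0+2=2). clock=0
Op 2: tick 1 -> clock=1.
Op 3: tick 4 -> clock=5. purged={d.com}
Op 4: insert b.com -> 10.0.0.1 (expiry=5+3=8). clock=5
Op 5: tick 3 -> clock=8. purged={b.com}
Op 6: insert d.com -> 10.0.0.2 (expiry=8+5=13). clock=8
Op 7: insert b.com -> 10.0.0.2 (expiry=8+5=13). clock=8
Op 8: insert d.com -> 10.0.0.2 (expiry=8+1=9). clock=8
Op 9: tick 6 -> clock=14. purged={b.com,d.com}
Op 10: insert a.com -> 10.0.0.4 (expiry=14+6=20). clock=14
Final clock = 14
Final cache (unexpired): {a.com} -> size=1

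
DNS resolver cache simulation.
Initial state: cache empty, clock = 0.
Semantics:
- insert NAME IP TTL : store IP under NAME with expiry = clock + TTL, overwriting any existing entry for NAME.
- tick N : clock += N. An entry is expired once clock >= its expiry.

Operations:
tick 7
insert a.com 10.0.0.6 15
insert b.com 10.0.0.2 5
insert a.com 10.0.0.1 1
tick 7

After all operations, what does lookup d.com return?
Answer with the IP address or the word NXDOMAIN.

Op 1: tick 7 -> clock=7.
Op 2: insert a.com -> 10.0.0.6 (expiry=7+15=22). clock=7
Op 3: insert b.com -> 10.0.0.2 (expiry=7+5=12). clock=7
Op 4: insert a.com -> 10.0.0.1 (expiry=7+1=8). clock=7
Op 5: tick 7 -> clock=14. purged={a.com,b.com}
lookup d.com: not in cache (expired or never inserted)

Answer: NXDOMAIN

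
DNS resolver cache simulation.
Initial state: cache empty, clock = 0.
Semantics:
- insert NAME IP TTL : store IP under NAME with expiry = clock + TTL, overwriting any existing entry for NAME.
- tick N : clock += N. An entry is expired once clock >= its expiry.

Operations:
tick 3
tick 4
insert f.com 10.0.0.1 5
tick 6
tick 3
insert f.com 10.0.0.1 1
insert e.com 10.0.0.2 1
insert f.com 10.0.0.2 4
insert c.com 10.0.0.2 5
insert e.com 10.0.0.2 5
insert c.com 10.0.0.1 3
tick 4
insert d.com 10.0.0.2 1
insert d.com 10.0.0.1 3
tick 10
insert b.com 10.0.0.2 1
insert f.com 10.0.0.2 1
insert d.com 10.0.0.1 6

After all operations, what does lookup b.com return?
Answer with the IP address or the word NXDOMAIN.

Op 1: tick 3 -> clock=3.
Op 2: tick 4 -> clock=7.
Op 3: insert f.com -> 10.0.0.1 (expiry=7+5=12). clock=7
Op 4: tick 6 -> clock=13. purged={f.com}
Op 5: tick 3 -> clock=16.
Op 6: insert f.com -> 10.0.0.1 (expiry=16+1=17). clock=16
Op 7: insert e.com -> 10.0.0.2 (expiry=16+1=17). clock=16
Op 8: insert f.com -> 10.0.0.2 (expiry=16+4=20). clock=16
Op 9: insert c.com -> 10.0.0.2 (expiry=16+5=21). clock=16
Op 10: insert e.com -> 10.0.0.2 (expiry=16+5=21). clock=16
Op 11: insert c.com -> 10.0.0.1 (expiry=16+3=19). clock=16
Op 12: tick 4 -> clock=20. purged={c.com,f.com}
Op 13: insert d.com -> 10.0.0.2 (expiry=20+1=21). clock=20
Op 14: insert d.com -> 10.0.0.1 (expiry=20+3=23). clock=20
Op 15: tick 10 -> clock=30. purged={d.com,e.com}
Op 16: insert b.com -> 10.0.0.2 (expiry=30+1=31). clock=30
Op 17: insert f.com -> 10.0.0.2 (expiry=30+1=31). clock=30
Op 18: insert d.com -> 10.0.0.1 (expiry=30+6=36). clock=30
lookup b.com: present, ip=10.0.0.2 expiry=31 > clock=30

Answer: 10.0.0.2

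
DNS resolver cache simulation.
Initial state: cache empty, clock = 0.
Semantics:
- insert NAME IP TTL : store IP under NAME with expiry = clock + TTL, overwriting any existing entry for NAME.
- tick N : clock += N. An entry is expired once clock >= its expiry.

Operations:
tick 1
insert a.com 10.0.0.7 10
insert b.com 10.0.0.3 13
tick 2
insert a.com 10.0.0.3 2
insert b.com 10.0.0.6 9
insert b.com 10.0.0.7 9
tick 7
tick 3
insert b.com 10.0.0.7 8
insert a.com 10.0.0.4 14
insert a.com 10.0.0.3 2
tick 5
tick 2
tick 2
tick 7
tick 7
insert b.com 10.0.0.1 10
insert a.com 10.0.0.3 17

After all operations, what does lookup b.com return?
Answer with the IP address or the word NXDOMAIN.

Answer: 10.0.0.1

Derivation:
Op 1: tick 1 -> clock=1.
Op 2: insert a.com -> 10.0.0.7 (expiry=1+10=11). clock=1
Op 3: insert b.com -> 10.0.0.3 (expiry=1+13=14). clock=1
Op 4: tick 2 -> clock=3.
Op 5: insert a.com -> 10.0.0.3 (expiry=3+2=5). clock=3
Op 6: insert b.com -> 10.0.0.6 (expiry=3+9=12). clock=3
Op 7: insert b.com -> 10.0.0.7 (expiry=3+9=12). clock=3
Op 8: tick 7 -> clock=10. purged={a.com}
Op 9: tick 3 -> clock=13. purged={b.com}
Op 10: insert b.com -> 10.0.0.7 (expiry=13+8=21). clock=13
Op 11: insert a.com -> 10.0.0.4 (expiry=13+14=27). clock=13
Op 12: insert a.com -> 10.0.0.3 (expiry=13+2=15). clock=13
Op 13: tick 5 -> clock=18. purged={a.com}
Op 14: tick 2 -> clock=20.
Op 15: tick 2 -> clock=22. purged={b.com}
Op 16: tick 7 -> clock=29.
Op 17: tick 7 -> clock=36.
Op 18: insert b.com -> 10.0.0.1 (expiry=36+10=46). clock=36
Op 19: insert a.com -> 10.0.0.3 (expiry=36+17=53). clock=36
lookup b.com: present, ip=10.0.0.1 expiry=46 > clock=36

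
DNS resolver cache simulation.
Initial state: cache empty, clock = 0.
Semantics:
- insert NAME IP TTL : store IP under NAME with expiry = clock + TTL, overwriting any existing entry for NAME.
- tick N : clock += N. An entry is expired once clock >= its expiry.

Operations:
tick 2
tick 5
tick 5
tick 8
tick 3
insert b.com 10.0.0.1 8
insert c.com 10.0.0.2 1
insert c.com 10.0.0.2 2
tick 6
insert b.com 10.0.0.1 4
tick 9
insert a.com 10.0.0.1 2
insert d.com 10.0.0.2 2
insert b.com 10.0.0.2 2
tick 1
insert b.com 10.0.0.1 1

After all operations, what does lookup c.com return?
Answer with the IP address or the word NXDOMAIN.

Answer: NXDOMAIN

Derivation:
Op 1: tick 2 -> clock=2.
Op 2: tick 5 -> clock=7.
Op 3: tick 5 -> clock=12.
Op 4: tick 8 -> clock=20.
Op 5: tick 3 -> clock=23.
Op 6: insert b.com -> 10.0.0.1 (expiry=23+8=31). clock=23
Op 7: insert c.com -> 10.0.0.2 (expiry=23+1=24). clock=23
Op 8: insert c.com -> 10.0.0.2 (expiry=23+2=25). clock=23
Op 9: tick 6 -> clock=29. purged={c.com}
Op 10: insert b.com -> 10.0.0.1 (expiry=29+4=33). clock=29
Op 11: tick 9 -> clock=38. purged={b.com}
Op 12: insert a.com -> 10.0.0.1 (expiry=38+2=40). clock=38
Op 13: insert d.com -> 10.0.0.2 (expiry=38+2=40). clock=38
Op 14: insert b.com -> 10.0.0.2 (expiry=38+2=40). clock=38
Op 15: tick 1 -> clock=39.
Op 16: insert b.com -> 10.0.0.1 (expiry=39+1=40). clock=39
lookup c.com: not in cache (expired or never inserted)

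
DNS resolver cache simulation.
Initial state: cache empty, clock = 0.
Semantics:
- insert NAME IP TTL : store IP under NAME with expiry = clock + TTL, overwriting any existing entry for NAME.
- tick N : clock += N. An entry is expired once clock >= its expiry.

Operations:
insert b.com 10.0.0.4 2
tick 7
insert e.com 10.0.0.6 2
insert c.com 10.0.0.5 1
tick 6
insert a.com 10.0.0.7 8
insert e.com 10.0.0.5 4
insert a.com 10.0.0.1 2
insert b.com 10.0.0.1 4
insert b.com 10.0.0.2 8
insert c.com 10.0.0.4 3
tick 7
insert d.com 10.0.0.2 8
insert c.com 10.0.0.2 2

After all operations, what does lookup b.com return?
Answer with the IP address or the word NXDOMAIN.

Op 1: insert b.com -> 10.0.0.4 (expiry=0+2=2). clock=0
Op 2: tick 7 -> clock=7. purged={b.com}
Op 3: insert e.com -> 10.0.0.6 (expiry=7+2=9). clock=7
Op 4: insert c.com -> 10.0.0.5 (expiry=7+1=8). clock=7
Op 5: tick 6 -> clock=13. purged={c.com,e.com}
Op 6: insert a.com -> 10.0.0.7 (expiry=13+8=21). clock=13
Op 7: insert e.com -> 10.0.0.5 (expiry=13+4=17). clock=13
Op 8: insert a.com -> 10.0.0.1 (expiry=13+2=15). clock=13
Op 9: insert b.com -> 10.0.0.1 (expiry=13+4=17). clock=13
Op 10: insert b.com -> 10.0.0.2 (expiry=13+8=21). clock=13
Op 11: insert c.com -> 10.0.0.4 (expiry=13+3=16). clock=13
Op 12: tick 7 -> clock=20. purged={a.com,c.com,e.com}
Op 13: insert d.com -> 10.0.0.2 (expiry=20+8=28). clock=20
Op 14: insert c.com -> 10.0.0.2 (expiry=20+2=22). clock=20
lookup b.com: present, ip=10.0.0.2 expiry=21 > clock=20

Answer: 10.0.0.2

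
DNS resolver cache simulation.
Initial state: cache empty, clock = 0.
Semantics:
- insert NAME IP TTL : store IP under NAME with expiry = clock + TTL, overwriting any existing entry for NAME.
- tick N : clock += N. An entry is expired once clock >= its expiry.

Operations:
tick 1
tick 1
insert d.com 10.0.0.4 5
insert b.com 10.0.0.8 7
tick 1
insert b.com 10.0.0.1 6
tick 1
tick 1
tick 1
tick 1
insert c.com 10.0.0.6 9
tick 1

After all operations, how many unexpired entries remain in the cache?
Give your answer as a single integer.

Answer: 2

Derivation:
Op 1: tick 1 -> clock=1.
Op 2: tick 1 -> clock=2.
Op 3: insert d.com -> 10.0.0.4 (expiry=2+5=7). clock=2
Op 4: insert b.com -> 10.0.0.8 (expiry=2+7=9). clock=2
Op 5: tick 1 -> clock=3.
Op 6: insert b.com -> 10.0.0.1 (expiry=3+6=9). clock=3
Op 7: tick 1 -> clock=4.
Op 8: tick 1 -> clock=5.
Op 9: tick 1 -> clock=6.
Op 10: tick 1 -> clock=7. purged={d.com}
Op 11: insert c.com -> 10.0.0.6 (expiry=7+9=16). clock=7
Op 12: tick 1 -> clock=8.
Final cache (unexpired): {b.com,c.com} -> size=2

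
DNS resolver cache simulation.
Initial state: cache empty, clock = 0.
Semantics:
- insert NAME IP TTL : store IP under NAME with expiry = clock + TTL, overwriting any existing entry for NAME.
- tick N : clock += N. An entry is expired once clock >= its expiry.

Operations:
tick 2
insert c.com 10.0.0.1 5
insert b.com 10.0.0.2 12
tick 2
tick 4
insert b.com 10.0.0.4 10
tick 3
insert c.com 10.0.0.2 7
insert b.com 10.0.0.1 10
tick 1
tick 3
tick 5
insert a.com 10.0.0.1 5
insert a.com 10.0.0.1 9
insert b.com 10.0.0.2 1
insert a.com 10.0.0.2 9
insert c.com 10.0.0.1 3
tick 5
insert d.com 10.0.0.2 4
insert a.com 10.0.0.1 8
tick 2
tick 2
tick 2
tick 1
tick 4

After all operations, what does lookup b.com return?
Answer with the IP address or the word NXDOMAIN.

Op 1: tick 2 -> clock=2.
Op 2: insert c.com -> 10.0.0.1 (expiry=2+5=7). clock=2
Op 3: insert b.com -> 10.0.0.2 (expiry=2+12=14). clock=2
Op 4: tick 2 -> clock=4.
Op 5: tick 4 -> clock=8. purged={c.com}
Op 6: insert b.com -> 10.0.0.4 (expiry=8+10=18). clock=8
Op 7: tick 3 -> clock=11.
Op 8: insert c.com -> 10.0.0.2 (expiry=11+7=18). clock=11
Op 9: insert b.com -> 10.0.0.1 (expiry=11+10=21). clock=11
Op 10: tick 1 -> clock=12.
Op 11: tick 3 -> clock=15.
Op 12: tick 5 -> clock=20. purged={c.com}
Op 13: insert a.com -> 10.0.0.1 (expiry=20+5=25). clock=20
Op 14: insert a.com -> 10.0.0.1 (expiry=20+9=29). clock=20
Op 15: insert b.com -> 10.0.0.2 (expiry=20+1=21). clock=20
Op 16: insert a.com -> 10.0.0.2 (expiry=20+9=29). clock=20
Op 17: insert c.com -> 10.0.0.1 (expiry=20+3=23). clock=20
Op 18: tick 5 -> clock=25. purged={b.com,c.com}
Op 19: insert d.com -> 10.0.0.2 (expiry=25+4=29). clock=25
Op 20: insert a.com -> 10.0.0.1 (expiry=25+8=33). clock=25
Op 21: tick 2 -> clock=27.
Op 22: tick 2 -> clock=29. purged={d.com}
Op 23: tick 2 -> clock=31.
Op 24: tick 1 -> clock=32.
Op 25: tick 4 -> clock=36. purged={a.com}
lookup b.com: not in cache (expired or never inserted)

Answer: NXDOMAIN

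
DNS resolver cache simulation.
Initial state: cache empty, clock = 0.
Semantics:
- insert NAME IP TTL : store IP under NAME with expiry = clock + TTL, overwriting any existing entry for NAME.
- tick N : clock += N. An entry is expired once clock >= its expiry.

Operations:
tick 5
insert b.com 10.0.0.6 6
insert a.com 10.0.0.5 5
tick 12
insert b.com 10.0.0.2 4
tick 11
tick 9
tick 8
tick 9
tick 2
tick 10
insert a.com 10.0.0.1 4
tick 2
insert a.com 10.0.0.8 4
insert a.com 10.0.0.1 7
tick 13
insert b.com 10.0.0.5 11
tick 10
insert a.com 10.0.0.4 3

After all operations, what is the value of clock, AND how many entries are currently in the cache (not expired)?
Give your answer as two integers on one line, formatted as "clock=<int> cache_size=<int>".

Op 1: tick 5 -> clock=5.
Op 2: insert b.com -> 10.0.0.6 (expiry=5+6=11). clock=5
Op 3: insert a.com -> 10.0.0.5 (expiry=5+5=10). clock=5
Op 4: tick 12 -> clock=17. purged={a.com,b.com}
Op 5: insert b.com -> 10.0.0.2 (expiry=17+4=21). clock=17
Op 6: tick 11 -> clock=28. purged={b.com}
Op 7: tick 9 -> clock=37.
Op 8: tick 8 -> clock=45.
Op 9: tick 9 -> clock=54.
Op 10: tick 2 -> clock=56.
Op 11: tick 10 -> clock=66.
Op 12: insert a.com -> 10.0.0.1 (expiry=66+4=70). clock=66
Op 13: tick 2 -> clock=68.
Op 14: insert a.com -> 10.0.0.8 (expiry=68+4=72). clock=68
Op 15: insert a.com -> 10.0.0.1 (expiry=68+7=75). clock=68
Op 16: tick 13 -> clock=81. purged={a.com}
Op 17: insert b.com -> 10.0.0.5 (expiry=81+11=92). clock=81
Op 18: tick 10 -> clock=91.
Op 19: insert a.com -> 10.0.0.4 (expiry=91+3=94). clock=91
Final clock = 91
Final cache (unexpired): {a.com,b.com} -> size=2

Answer: clock=91 cache_size=2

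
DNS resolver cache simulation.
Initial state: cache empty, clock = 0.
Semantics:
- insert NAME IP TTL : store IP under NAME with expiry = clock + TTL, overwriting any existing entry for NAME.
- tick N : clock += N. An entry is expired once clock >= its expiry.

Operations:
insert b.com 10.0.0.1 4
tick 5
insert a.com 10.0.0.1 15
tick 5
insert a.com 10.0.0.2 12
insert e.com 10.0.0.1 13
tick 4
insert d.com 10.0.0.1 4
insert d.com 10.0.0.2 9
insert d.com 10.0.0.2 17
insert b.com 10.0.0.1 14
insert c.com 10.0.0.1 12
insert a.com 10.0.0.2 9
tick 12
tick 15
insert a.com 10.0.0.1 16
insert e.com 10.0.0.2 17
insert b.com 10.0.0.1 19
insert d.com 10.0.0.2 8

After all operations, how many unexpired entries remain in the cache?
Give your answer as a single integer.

Op 1: insert b.com -> 10.0.0.1 (expiry=0+4=4). clock=0
Op 2: tick 5 -> clock=5. purged={b.com}
Op 3: insert a.com -> 10.0.0.1 (expiry=5+15=20). clock=5
Op 4: tick 5 -> clock=10.
Op 5: insert a.com -> 10.0.0.2 (expiry=10+12=22). clock=10
Op 6: insert e.com -> 10.0.0.1 (expiry=10+13=23). clock=10
Op 7: tick 4 -> clock=14.
Op 8: insert d.com -> 10.0.0.1 (expiry=14+4=18). clock=14
Op 9: insert d.com -> 10.0.0.2 (expiry=14+9=23). clock=14
Op 10: insert d.com -> 10.0.0.2 (expiry=14+17=31). clock=14
Op 11: insert b.com -> 10.0.0.1 (expiry=14+14=28). clock=14
Op 12: insert c.com -> 10.0.0.1 (expiry=14+12=26). clock=14
Op 13: insert a.com -> 10.0.0.2 (expiry=14+9=23). clock=14
Op 14: tick 12 -> clock=26. purged={a.com,c.com,e.com}
Op 15: tick 15 -> clock=41. purged={b.com,d.com}
Op 16: insert a.com -> 10.0.0.1 (expiry=41+16=57). clock=41
Op 17: insert e.com -> 10.0.0.2 (expiry=41+17=58). clock=41
Op 18: insert b.com -> 10.0.0.1 (expiry=41+19=60). clock=41
Op 19: insert d.com -> 10.0.0.2 (expiry=41+8=49). clock=41
Final cache (unexpired): {a.com,b.com,d.com,e.com} -> size=4

Answer: 4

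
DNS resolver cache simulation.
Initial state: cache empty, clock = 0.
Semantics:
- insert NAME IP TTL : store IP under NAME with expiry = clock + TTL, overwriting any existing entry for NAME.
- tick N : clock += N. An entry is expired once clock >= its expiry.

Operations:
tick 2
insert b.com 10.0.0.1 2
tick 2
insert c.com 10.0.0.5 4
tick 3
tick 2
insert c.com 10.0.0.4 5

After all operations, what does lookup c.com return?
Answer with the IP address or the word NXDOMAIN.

Answer: 10.0.0.4

Derivation:
Op 1: tick 2 -> clock=2.
Op 2: insert b.com -> 10.0.0.1 (expiry=2+2=4). clock=2
Op 3: tick 2 -> clock=4. purged={b.com}
Op 4: insert c.com -> 10.0.0.5 (expiry=4+4=8). clock=4
Op 5: tick 3 -> clock=7.
Op 6: tick 2 -> clock=9. purged={c.com}
Op 7: insert c.com -> 10.0.0.4 (expiry=9+5=14). clock=9
lookup c.com: present, ip=10.0.0.4 expiry=14 > clock=9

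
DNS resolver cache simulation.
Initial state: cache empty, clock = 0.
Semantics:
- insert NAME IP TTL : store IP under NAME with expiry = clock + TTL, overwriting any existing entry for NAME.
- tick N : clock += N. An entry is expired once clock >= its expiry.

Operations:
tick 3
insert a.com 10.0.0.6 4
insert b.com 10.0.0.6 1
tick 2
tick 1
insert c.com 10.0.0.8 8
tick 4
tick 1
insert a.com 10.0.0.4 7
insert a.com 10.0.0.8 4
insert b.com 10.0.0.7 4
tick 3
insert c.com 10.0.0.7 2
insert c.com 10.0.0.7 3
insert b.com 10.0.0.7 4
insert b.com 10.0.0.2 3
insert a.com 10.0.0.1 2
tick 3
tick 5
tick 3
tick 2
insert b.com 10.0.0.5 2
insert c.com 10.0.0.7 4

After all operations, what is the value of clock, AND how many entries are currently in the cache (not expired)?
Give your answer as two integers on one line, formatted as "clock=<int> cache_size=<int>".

Op 1: tick 3 -> clock=3.
Op 2: insert a.com -> 10.0.0.6 (expiry=3+4=7). clock=3
Op 3: insert b.com -> 10.0.0.6 (expiry=3+1=4). clock=3
Op 4: tick 2 -> clock=5. purged={b.com}
Op 5: tick 1 -> clock=6.
Op 6: insert c.com -> 10.0.0.8 (expiry=6+8=14). clock=6
Op 7: tick 4 -> clock=10. purged={a.com}
Op 8: tick 1 -> clock=11.
Op 9: insert a.com -> 10.0.0.4 (expiry=11+7=18). clock=11
Op 10: insert a.com -> 10.0.0.8 (expiry=11+4=15). clock=11
Op 11: insert b.com -> 10.0.0.7 (expiry=11+4=15). clock=11
Op 12: tick 3 -> clock=14. purged={c.com}
Op 13: insert c.com -> 10.0.0.7 (expiry=14+2=16). clock=14
Op 14: insert c.com -> 10.0.0.7 (expiry=14+3=17). clock=14
Op 15: insert b.com -> 10.0.0.7 (expiry=14+4=18). clock=14
Op 16: insert b.com -> 10.0.0.2 (expiry=14+3=17). clock=14
Op 17: insert a.com -> 10.0.0.1 (expiry=14+2=16). clock=14
Op 18: tick 3 -> clock=17. purged={a.com,b.com,c.com}
Op 19: tick 5 -> clock=22.
Op 20: tick 3 -> clock=25.
Op 21: tick 2 -> clock=27.
Op 22: insert b.com -> 10.0.0.5 (expiry=27+2=29). clock=27
Op 23: insert c.com -> 10.0.0.7 (expiry=27+4=31). clock=27
Final clock = 27
Final cache (unexpired): {b.com,c.com} -> size=2

Answer: clock=27 cache_size=2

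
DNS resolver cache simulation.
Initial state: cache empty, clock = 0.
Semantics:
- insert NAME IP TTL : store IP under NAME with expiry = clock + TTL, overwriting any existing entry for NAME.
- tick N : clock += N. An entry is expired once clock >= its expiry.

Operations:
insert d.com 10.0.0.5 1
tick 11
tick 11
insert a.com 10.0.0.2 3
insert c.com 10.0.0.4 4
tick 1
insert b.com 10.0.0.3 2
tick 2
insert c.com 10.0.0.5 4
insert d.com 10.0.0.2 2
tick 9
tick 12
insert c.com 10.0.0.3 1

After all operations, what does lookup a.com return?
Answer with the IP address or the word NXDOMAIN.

Answer: NXDOMAIN

Derivation:
Op 1: insert d.com -> 10.0.0.5 (expiry=0+1=1). clock=0
Op 2: tick 11 -> clock=11. purged={d.com}
Op 3: tick 11 -> clock=22.
Op 4: insert a.com -> 10.0.0.2 (expiry=22+3=25). clock=22
Op 5: insert c.com -> 10.0.0.4 (expiry=22+4=26). clock=22
Op 6: tick 1 -> clock=23.
Op 7: insert b.com -> 10.0.0.3 (expiry=23+2=25). clock=23
Op 8: tick 2 -> clock=25. purged={a.com,b.com}
Op 9: insert c.com -> 10.0.0.5 (expiry=25+4=29). clock=25
Op 10: insert d.com -> 10.0.0.2 (expiry=25+2=27). clock=25
Op 11: tick 9 -> clock=34. purged={c.com,d.com}
Op 12: tick 12 -> clock=46.
Op 13: insert c.com -> 10.0.0.3 (expiry=46+1=47). clock=46
lookup a.com: not in cache (expired or never inserted)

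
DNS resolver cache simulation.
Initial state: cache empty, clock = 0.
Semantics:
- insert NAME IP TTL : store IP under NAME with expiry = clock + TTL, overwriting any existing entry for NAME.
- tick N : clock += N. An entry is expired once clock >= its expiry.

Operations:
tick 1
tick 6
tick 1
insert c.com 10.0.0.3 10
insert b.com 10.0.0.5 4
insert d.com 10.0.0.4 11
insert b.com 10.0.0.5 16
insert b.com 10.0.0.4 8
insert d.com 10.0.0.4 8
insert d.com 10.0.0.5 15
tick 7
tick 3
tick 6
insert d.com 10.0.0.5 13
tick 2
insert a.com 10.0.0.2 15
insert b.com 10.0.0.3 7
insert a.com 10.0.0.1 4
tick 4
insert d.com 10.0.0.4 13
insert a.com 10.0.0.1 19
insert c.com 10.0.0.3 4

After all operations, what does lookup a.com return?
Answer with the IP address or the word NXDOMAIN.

Op 1: tick 1 -> clock=1.
Op 2: tick 6 -> clock=7.
Op 3: tick 1 -> clock=8.
Op 4: insert c.com -> 10.0.0.3 (expiry=8+10=18). clock=8
Op 5: insert b.com -> 10.0.0.5 (expiry=8+4=12). clock=8
Op 6: insert d.com -> 10.0.0.4 (expiry=8+11=19). clock=8
Op 7: insert b.com -> 10.0.0.5 (expiry=8+16=24). clock=8
Op 8: insert b.com -> 10.0.0.4 (expiry=8+8=16). clock=8
Op 9: insert d.com -> 10.0.0.4 (expiry=8+8=16). clock=8
Op 10: insert d.com -> 10.0.0.5 (expiry=8+15=23). clock=8
Op 11: tick 7 -> clock=15.
Op 12: tick 3 -> clock=18. purged={b.com,c.com}
Op 13: tick 6 -> clock=24. purged={d.com}
Op 14: insert d.com -> 10.0.0.5 (expiry=24+13=37). clock=24
Op 15: tick 2 -> clock=26.
Op 16: insert a.com -> 10.0.0.2 (expiry=26+15=41). clock=26
Op 17: insert b.com -> 10.0.0.3 (expiry=26+7=33). clock=26
Op 18: insert a.com -> 10.0.0.1 (expiry=26+4=30). clock=26
Op 19: tick 4 -> clock=30. purged={a.com}
Op 20: insert d.com -> 10.0.0.4 (expiry=30+13=43). clock=30
Op 21: insert a.com -> 10.0.0.1 (expiry=30+19=49). clock=30
Op 22: insert c.com -> 10.0.0.3 (expiry=30+4=34). clock=30
lookup a.com: present, ip=10.0.0.1 expiry=49 > clock=30

Answer: 10.0.0.1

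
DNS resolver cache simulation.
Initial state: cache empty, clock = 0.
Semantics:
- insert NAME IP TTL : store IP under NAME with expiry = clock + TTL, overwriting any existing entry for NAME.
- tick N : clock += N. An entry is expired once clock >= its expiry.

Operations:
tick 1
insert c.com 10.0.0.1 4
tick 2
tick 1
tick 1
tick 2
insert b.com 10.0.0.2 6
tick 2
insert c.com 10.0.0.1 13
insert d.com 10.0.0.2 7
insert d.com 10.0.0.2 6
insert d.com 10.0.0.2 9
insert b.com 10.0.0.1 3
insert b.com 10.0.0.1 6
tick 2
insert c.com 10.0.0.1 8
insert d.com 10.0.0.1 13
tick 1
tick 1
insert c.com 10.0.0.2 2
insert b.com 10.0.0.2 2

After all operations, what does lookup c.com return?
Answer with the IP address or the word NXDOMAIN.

Op 1: tick 1 -> clock=1.
Op 2: insert c.com -> 10.0.0.1 (expiry=1+4=5). clock=1
Op 3: tick 2 -> clock=3.
Op 4: tick 1 -> clock=4.
Op 5: tick 1 -> clock=5. purged={c.com}
Op 6: tick 2 -> clock=7.
Op 7: insert b.com -> 10.0.0.2 (expiry=7+6=13). clock=7
Op 8: tick 2 -> clock=9.
Op 9: insert c.com -> 10.0.0.1 (expiry=9+13=22). clock=9
Op 10: insert d.com -> 10.0.0.2 (expiry=9+7=16). clock=9
Op 11: insert d.com -> 10.0.0.2 (expiry=9+6=15). clock=9
Op 12: insert d.com -> 10.0.0.2 (expiry=9+9=18). clock=9
Op 13: insert b.com -> 10.0.0.1 (expiry=9+3=12). clock=9
Op 14: insert b.com -> 10.0.0.1 (expiry=9+6=15). clock=9
Op 15: tick 2 -> clock=11.
Op 16: insert c.com -> 10.0.0.1 (expiry=11+8=19). clock=11
Op 17: insert d.com -> 10.0.0.1 (expiry=11+13=24). clock=11
Op 18: tick 1 -> clock=12.
Op 19: tick 1 -> clock=13.
Op 20: insert c.com -> 10.0.0.2 (expiry=13+2=15). clock=13
Op 21: insert b.com -> 10.0.0.2 (expiry=13+2=15). clock=13
lookup c.com: present, ip=10.0.0.2 expiry=15 > clock=13

Answer: 10.0.0.2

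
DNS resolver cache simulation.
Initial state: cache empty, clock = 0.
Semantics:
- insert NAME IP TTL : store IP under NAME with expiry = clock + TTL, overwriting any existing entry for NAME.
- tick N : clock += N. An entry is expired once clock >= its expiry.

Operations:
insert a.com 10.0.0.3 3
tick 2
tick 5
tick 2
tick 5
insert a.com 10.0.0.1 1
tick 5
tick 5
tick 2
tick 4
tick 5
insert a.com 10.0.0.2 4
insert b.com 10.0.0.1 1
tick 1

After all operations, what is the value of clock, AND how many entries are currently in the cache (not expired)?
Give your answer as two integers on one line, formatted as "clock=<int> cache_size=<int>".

Answer: clock=36 cache_size=1

Derivation:
Op 1: insert a.com -> 10.0.0.3 (expiry=0+3=3). clock=0
Op 2: tick 2 -> clock=2.
Op 3: tick 5 -> clock=7. purged={a.com}
Op 4: tick 2 -> clock=9.
Op 5: tick 5 -> clock=14.
Op 6: insert a.com -> 10.0.0.1 (expiry=14+1=15). clock=14
Op 7: tick 5 -> clock=19. purged={a.com}
Op 8: tick 5 -> clock=24.
Op 9: tick 2 -> clock=26.
Op 10: tick 4 -> clock=30.
Op 11: tick 5 -> clock=35.
Op 12: insert a.com -> 10.0.0.2 (expiry=35+4=39). clock=35
Op 13: insert b.com -> 10.0.0.1 (expiry=35+1=36). clock=35
Op 14: tick 1 -> clock=36. purged={b.com}
Final clock = 36
Final cache (unexpired): {a.com} -> size=1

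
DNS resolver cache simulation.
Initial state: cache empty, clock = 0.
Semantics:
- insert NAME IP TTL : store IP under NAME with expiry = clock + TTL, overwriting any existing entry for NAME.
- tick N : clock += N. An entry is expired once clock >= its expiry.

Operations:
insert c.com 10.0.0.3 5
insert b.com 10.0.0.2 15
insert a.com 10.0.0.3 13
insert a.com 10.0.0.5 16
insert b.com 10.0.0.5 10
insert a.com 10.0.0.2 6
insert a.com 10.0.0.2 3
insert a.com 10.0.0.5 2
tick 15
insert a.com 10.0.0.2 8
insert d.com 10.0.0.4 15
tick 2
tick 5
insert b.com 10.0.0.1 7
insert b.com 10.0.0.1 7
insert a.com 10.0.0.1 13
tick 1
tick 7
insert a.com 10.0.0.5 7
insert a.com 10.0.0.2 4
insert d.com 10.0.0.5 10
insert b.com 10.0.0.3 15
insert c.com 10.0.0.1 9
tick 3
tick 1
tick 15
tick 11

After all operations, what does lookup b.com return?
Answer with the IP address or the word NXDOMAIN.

Answer: NXDOMAIN

Derivation:
Op 1: insert c.com -> 10.0.0.3 (expiry=0+5=5). clock=0
Op 2: insert b.com -> 10.0.0.2 (expiry=0+15=15). clock=0
Op 3: insert a.com -> 10.0.0.3 (expiry=0+13=13). clock=0
Op 4: insert a.com -> 10.0.0.5 (expiry=0+16=16). clock=0
Op 5: insert b.com -> 10.0.0.5 (expiry=0+10=10). clock=0
Op 6: insert a.com -> 10.0.0.2 (expiry=0+6=6). clock=0
Op 7: insert a.com -> 10.0.0.2 (expiry=0+3=3). clock=0
Op 8: insert a.com -> 10.0.0.5 (expiry=0+2=2). clock=0
Op 9: tick 15 -> clock=15. purged={a.com,b.com,c.com}
Op 10: insert a.com -> 10.0.0.2 (expiry=15+8=23). clock=15
Op 11: insert d.com -> 10.0.0.4 (expiry=15+15=30). clock=15
Op 12: tick 2 -> clock=17.
Op 13: tick 5 -> clock=22.
Op 14: insert b.com -> 10.0.0.1 (expiry=22+7=29). clock=22
Op 15: insert b.com -> 10.0.0.1 (expiry=22+7=29). clock=22
Op 16: insert a.com -> 10.0.0.1 (expiry=22+13=35). clock=22
Op 17: tick 1 -> clock=23.
Op 18: tick 7 -> clock=30. purged={b.com,d.com}
Op 19: insert a.com -> 10.0.0.5 (expiry=30+7=37). clock=30
Op 20: insert a.com -> 10.0.0.2 (expiry=30+4=34). clock=30
Op 21: insert d.com -> 10.0.0.5 (expiry=30+10=40). clock=30
Op 22: insert b.com -> 10.0.0.3 (expiry=30+15=45). clock=30
Op 23: insert c.com -> 10.0.0.1 (expiry=30+9=39). clock=30
Op 24: tick 3 -> clock=33.
Op 25: tick 1 -> clock=34. purged={a.com}
Op 26: tick 15 -> clock=49. purged={b.com,c.com,d.com}
Op 27: tick 11 -> clock=60.
lookup b.com: not in cache (expired or never inserted)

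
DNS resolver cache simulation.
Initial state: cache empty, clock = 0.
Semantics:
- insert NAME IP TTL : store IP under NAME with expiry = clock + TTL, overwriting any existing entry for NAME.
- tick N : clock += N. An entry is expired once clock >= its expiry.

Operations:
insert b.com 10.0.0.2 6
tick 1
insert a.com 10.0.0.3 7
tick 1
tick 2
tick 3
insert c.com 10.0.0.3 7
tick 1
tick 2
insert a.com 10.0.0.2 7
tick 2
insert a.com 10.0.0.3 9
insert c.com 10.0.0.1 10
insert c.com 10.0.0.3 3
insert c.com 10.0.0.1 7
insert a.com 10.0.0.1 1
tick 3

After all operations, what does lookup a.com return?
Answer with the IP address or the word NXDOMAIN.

Answer: NXDOMAIN

Derivation:
Op 1: insert b.com -> 10.0.0.2 (expiry=0+6=6). clock=0
Op 2: tick 1 -> clock=1.
Op 3: insert a.com -> 10.0.0.3 (expiry=1+7=8). clock=1
Op 4: tick 1 -> clock=2.
Op 5: tick 2 -> clock=4.
Op 6: tick 3 -> clock=7. purged={b.com}
Op 7: insert c.com -> 10.0.0.3 (expiry=7+7=14). clock=7
Op 8: tick 1 -> clock=8. purged={a.com}
Op 9: tick 2 -> clock=10.
Op 10: insert a.com -> 10.0.0.2 (expiry=10+7=17). clock=10
Op 11: tick 2 -> clock=12.
Op 12: insert a.com -> 10.0.0.3 (expiry=12+9=21). clock=12
Op 13: insert c.com -> 10.0.0.1 (expiry=12+10=22). clock=12
Op 14: insert c.com -> 10.0.0.3 (expiry=12+3=15). clock=12
Op 15: insert c.com -> 10.0.0.1 (expiry=12+7=19). clock=12
Op 16: insert a.com -> 10.0.0.1 (expiry=12+1=13). clock=12
Op 17: tick 3 -> clock=15. purged={a.com}
lookup a.com: not in cache (expired or never inserted)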